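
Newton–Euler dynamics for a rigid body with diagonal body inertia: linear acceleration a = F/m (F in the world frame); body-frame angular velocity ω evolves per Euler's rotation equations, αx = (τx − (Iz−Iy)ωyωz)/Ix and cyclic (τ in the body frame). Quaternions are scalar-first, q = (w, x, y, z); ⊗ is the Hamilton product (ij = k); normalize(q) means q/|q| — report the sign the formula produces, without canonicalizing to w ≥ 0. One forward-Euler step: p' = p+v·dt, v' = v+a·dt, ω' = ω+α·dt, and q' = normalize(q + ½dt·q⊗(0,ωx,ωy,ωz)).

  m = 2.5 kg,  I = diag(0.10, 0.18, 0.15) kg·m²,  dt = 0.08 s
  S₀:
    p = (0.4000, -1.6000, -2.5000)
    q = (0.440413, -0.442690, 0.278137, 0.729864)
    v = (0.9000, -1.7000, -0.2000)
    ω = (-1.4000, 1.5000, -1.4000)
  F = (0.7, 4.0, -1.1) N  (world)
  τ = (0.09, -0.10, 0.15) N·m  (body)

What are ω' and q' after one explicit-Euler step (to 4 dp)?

ω' = (-1.3784, 1.4991, -1.2304)
q' = (0.4377, -0.5241, 0.2377, 0.6908)

(τ − ω×Iω)/I = (0.2700, -0.0111, 2.1200)
ω + α·dt = (-1.3784, 1.4991, -1.2304)
q⊗(0,ω) = (-0.0151619, -2.1007660, -0.9809561, -0.8912214)
q' = normalize(q + ½dt·q⊗(0,ω)) = (0.4377, -0.5241, 0.2377, 0.6908)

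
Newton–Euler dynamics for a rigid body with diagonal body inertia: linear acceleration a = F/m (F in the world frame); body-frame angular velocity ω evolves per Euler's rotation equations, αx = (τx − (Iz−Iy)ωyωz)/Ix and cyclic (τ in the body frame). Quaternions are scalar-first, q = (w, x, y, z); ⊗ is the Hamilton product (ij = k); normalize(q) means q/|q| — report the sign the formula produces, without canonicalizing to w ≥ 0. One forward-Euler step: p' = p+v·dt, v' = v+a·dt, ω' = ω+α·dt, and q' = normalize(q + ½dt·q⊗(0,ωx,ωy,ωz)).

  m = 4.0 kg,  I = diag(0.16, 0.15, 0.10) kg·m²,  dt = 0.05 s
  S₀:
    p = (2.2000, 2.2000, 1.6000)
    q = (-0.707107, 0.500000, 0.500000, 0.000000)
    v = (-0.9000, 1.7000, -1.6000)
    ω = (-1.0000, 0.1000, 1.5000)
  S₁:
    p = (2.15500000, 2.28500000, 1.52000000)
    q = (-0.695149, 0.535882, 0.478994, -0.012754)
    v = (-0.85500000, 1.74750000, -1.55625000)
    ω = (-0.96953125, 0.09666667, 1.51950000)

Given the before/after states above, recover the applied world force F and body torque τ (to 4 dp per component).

v₁ − v₀ = (0.04500000, 0.04750000, 0.04375000)
applied force F = (3.6000, 3.8000, 3.5000)
Δω = ω₁−ω₀ = (0.03046875, -0.00333333, 0.01950000)
I·α + gyro = (0.0900, -0.1000, 0.0400)

F = (3.6000, 3.8000, 3.5000)
τ = (0.0900, -0.1000, 0.0400)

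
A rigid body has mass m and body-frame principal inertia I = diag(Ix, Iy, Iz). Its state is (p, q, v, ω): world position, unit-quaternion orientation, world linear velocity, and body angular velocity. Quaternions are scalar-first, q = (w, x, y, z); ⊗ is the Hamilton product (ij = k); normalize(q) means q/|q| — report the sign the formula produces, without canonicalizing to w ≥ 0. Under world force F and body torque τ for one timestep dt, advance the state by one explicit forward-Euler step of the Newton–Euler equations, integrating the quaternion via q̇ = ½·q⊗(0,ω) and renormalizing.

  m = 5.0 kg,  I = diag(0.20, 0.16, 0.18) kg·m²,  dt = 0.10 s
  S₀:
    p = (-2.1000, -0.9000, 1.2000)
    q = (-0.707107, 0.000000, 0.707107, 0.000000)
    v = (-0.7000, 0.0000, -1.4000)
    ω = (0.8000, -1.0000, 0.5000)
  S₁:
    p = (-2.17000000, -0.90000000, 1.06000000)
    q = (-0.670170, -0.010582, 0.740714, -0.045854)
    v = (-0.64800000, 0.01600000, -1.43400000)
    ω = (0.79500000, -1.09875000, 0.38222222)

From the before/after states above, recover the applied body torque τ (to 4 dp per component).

τ = (-0.0200, -0.1500, -0.1800)

Δω = ω₁−ω₀ = (-0.00500000, -0.09875000, -0.11777778)
ω₀×(Iω₀) = (-0.0100, 0.0080, 0.0320)
applied torque τ = (-0.0200, -0.1500, -0.1800)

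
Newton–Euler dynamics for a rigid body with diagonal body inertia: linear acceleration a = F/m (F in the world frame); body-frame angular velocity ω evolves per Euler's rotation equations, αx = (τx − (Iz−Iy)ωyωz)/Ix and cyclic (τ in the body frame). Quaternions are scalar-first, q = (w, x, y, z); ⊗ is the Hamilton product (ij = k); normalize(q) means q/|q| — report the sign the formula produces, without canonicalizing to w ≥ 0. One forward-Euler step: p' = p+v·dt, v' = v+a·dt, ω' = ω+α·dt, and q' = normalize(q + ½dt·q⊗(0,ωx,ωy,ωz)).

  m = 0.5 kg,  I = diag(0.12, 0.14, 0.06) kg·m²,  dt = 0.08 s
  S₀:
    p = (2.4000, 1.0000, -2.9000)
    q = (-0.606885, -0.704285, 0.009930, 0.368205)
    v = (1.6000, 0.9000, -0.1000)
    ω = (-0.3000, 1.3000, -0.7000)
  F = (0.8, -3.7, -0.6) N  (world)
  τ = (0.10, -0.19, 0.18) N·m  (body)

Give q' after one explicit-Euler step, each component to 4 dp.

q' = (-0.6044, -0.7151, -0.0457, 0.3481)

q⊗(0,ω) = (0.0335490, -0.3035520, -1.3924115, -0.4877720)
updated quaternion q' = (-0.6044, -0.7151, -0.0457, 0.3481)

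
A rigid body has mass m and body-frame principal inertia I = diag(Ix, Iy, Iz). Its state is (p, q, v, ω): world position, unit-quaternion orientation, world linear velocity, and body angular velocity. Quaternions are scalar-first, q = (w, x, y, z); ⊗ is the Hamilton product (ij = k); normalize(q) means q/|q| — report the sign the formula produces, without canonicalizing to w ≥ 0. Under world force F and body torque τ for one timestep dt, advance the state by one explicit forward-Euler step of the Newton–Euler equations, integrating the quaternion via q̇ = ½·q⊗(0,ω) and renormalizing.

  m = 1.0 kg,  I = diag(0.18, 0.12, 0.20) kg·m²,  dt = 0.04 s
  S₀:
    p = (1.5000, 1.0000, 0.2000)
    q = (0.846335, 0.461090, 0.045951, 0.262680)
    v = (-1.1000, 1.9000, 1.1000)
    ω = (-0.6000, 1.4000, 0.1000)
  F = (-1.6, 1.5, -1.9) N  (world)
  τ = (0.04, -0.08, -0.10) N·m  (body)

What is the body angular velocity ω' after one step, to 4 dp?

ω' = (-0.5936, 1.3729, 0.0699)

gyro term ω×Iω = (0.0112, 0.0012, 0.0504)
angular accel α = (0.1600, -0.6767, -0.7520)
ω + α·dt = (-0.5936, 1.3729, 0.0699)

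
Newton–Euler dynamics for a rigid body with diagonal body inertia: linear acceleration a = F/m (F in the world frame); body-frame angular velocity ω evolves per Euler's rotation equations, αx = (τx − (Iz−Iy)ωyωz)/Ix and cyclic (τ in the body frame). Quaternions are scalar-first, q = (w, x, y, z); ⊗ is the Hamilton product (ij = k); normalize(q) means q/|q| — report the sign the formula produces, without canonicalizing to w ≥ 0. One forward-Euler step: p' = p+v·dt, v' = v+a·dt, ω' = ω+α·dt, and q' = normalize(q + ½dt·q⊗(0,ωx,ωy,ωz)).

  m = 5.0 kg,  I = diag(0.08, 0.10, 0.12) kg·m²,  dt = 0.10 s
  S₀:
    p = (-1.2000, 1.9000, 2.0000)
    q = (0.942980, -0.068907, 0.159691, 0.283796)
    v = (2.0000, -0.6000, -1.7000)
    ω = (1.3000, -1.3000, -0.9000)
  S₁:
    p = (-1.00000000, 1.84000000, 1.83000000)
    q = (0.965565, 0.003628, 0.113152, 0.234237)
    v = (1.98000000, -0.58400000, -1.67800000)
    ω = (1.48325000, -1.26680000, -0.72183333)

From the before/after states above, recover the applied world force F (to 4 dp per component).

velocity change Δv = (-0.02000000, 0.01600000, 0.02200000)
m·(v₁−v₀)/dt = (-1.0000, 0.8000, 1.1000)

F = (-1.0000, 0.8000, 1.1000)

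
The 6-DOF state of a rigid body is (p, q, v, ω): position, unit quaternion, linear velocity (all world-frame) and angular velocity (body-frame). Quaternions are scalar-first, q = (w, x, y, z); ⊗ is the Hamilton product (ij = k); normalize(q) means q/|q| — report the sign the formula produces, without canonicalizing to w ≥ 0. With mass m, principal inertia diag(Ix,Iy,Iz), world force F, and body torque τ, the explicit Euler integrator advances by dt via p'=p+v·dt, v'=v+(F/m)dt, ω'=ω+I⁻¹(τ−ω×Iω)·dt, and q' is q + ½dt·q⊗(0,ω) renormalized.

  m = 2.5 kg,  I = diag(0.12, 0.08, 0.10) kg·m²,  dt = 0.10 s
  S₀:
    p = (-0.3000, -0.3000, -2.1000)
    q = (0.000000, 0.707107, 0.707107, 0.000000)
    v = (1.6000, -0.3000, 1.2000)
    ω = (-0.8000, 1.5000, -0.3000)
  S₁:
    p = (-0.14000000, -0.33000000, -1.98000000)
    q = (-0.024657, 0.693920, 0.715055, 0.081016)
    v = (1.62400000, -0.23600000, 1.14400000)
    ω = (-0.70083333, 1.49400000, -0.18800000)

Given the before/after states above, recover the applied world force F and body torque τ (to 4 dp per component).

F = (0.6000, 1.6000, -1.4000)
τ = (0.1100, 0.0000, 0.1600)

Δω = ω₁−ω₀ = (0.09916667, -0.00600000, 0.11200000)
I·α + gyro = (0.1100, 0.0000, 0.1600)
v₁ − v₀ = (0.02400000, 0.06400000, -0.05600000)
F = m·Δv/dt = (0.6000, 1.6000, -1.4000)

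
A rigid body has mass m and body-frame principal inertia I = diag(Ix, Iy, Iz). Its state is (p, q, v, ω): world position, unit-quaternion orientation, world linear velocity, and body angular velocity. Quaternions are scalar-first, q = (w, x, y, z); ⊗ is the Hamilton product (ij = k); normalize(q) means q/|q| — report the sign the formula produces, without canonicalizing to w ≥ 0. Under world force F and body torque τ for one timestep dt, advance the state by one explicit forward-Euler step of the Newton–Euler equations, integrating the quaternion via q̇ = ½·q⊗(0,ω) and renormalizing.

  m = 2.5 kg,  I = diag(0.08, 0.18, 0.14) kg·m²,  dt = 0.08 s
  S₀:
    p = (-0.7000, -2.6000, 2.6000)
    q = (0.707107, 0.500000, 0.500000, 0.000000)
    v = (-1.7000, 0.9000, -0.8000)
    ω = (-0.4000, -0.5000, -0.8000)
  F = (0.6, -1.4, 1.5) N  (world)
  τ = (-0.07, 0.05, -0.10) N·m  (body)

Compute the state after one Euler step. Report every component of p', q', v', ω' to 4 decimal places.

gyro term ω×Iω = (-0.0160, -0.0192, 0.0200)
angular accel α = (-0.6750, 0.3844, -0.8571)
new body rate ω' = (-0.4540, -0.4692, -0.8686)
Hamilton product q⊗(0,ω) = (0.4500000, -0.6828428, 0.0464465, -0.6156856)
q + ½dt·q⊗(0,ω), renormalized = (0.7245, 0.4723, 0.5014, -0.0246)
p + v·dt = (-0.8360, -2.5280, 2.5360)
v + (F/m)dt = (-1.6808, 0.8552, -0.7520)

p' = (-0.8360, -2.5280, 2.5360)
q' = (0.7245, 0.4723, 0.5014, -0.0246)
v' = (-1.6808, 0.8552, -0.7520)
ω' = (-0.4540, -0.4692, -0.8686)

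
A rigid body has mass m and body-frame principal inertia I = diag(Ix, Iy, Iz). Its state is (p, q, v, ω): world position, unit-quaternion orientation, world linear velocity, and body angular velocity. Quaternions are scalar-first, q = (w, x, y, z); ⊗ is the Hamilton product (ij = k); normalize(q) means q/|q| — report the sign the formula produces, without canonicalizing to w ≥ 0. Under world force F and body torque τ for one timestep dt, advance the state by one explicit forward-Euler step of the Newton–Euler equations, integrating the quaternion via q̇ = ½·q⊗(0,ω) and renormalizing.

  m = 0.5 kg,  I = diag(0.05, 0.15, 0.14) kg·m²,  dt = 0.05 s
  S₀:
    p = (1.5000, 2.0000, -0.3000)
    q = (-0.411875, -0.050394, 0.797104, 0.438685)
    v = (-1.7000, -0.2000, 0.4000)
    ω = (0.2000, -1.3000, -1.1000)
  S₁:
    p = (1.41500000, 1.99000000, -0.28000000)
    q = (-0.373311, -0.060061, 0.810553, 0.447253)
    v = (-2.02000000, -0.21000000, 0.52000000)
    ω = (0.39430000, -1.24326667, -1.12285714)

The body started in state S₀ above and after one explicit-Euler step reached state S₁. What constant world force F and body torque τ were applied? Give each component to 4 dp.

F = (-3.2000, -0.1000, 1.2000)
τ = (0.1800, 0.1900, -0.0900)

Δω = ω₁−ω₀ = (0.19430000, 0.05673333, -0.02285714)
I·α + gyro = (0.1800, 0.1900, -0.0900)
v₁ − v₀ = (-0.32000000, -0.01000000, 0.12000000)
m·(v₁−v₀)/dt = (-3.2000, -0.1000, 1.2000)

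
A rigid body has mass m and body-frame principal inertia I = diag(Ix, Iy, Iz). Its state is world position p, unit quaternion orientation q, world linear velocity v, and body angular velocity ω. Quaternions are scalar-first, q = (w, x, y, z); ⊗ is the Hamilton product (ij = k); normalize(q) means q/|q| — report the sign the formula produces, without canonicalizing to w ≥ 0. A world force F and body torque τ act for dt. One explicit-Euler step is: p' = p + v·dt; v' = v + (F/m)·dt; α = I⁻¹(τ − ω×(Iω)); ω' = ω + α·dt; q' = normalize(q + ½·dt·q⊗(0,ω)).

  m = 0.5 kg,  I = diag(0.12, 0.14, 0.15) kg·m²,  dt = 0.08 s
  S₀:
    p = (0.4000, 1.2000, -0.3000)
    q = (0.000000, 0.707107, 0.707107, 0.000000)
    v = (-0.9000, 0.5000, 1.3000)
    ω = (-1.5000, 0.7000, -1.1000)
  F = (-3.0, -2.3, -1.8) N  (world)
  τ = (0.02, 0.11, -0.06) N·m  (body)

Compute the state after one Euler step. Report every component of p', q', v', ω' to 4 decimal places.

p' = (0.3280, 1.2400, -0.1960)
q' = (0.0226, 0.6739, 0.7359, 0.0620)
v' = (-1.3800, 0.1320, 1.0120)
ω' = (-1.4815, 0.7911, -1.1208)

precession coupling ω×(Iω) = (-0.0077, -0.0495, -0.0210)
angular accel α = (0.2308, 1.1393, -0.2600)
ω + α·dt = (-1.4815, 0.7911, -1.1208)
q⊗(0,ω) = (0.5656856, -0.7778177, 0.7778177, 1.5556354)
q + ½dt·q⊗(0,ω), renormalized = (0.0226, 0.6739, 0.7359, 0.0620)
a = F/m = (-6.0000, -4.6000, -3.6000)
p + v·dt = (0.3280, 1.2400, -0.1960)
v' = v + a·dt = (-1.3800, 0.1320, 1.0120)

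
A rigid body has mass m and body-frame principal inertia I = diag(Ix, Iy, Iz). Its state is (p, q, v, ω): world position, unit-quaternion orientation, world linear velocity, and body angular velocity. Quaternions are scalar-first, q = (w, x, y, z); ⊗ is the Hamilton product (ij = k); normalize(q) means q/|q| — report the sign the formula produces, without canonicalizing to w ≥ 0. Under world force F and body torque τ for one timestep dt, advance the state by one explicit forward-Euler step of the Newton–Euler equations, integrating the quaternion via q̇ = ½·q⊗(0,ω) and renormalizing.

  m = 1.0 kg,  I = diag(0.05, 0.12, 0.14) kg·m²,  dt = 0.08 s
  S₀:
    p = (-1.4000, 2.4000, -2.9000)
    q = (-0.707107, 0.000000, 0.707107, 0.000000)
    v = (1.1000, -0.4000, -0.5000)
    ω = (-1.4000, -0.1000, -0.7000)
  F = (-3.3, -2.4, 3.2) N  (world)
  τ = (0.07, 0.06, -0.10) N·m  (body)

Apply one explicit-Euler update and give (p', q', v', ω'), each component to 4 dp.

a = (-3.3000, -2.4000, 3.2000)
p + v·dt = (-1.3120, 2.3680, -2.9400)
new velocity v' = (0.8360, -0.5920, -0.2440)
(τ − ω×Iω)/I = (1.3720, 1.2350, -0.7843)
new body rate ω' = (-1.2902, -0.0012, -0.7627)
Hamilton product q⊗(0,ω) = (0.0707107, 0.4949749, 0.0707107, 1.4849247)
q + ½dt·q⊗(0,ω), renormalized = (-0.7029, 0.0198, 0.7085, 0.0593)

p' = (-1.3120, 2.3680, -2.9400)
q' = (-0.7029, 0.0198, 0.7085, 0.0593)
v' = (0.8360, -0.5920, -0.2440)
ω' = (-1.2902, -0.0012, -0.7627)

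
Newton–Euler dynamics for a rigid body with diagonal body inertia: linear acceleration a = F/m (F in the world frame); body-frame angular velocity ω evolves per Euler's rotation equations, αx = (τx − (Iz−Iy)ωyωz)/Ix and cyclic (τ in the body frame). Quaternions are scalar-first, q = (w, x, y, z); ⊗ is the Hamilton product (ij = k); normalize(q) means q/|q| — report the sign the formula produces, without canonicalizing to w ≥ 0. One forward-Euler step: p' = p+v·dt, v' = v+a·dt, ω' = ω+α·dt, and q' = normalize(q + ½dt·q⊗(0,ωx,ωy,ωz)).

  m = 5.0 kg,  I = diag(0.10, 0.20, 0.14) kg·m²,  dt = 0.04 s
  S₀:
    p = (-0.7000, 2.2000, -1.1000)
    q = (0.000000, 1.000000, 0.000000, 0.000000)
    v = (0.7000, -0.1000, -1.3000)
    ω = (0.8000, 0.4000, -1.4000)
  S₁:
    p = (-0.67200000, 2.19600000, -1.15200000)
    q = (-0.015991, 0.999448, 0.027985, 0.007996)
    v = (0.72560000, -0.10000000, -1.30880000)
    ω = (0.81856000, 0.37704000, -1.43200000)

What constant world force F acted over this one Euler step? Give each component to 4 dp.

F = (3.2000, 0.0000, -1.1000)

Δv = v₁−v₀ = (0.02560000, 0.00000000, -0.00880000)
applied force F = (3.2000, 0.0000, -1.1000)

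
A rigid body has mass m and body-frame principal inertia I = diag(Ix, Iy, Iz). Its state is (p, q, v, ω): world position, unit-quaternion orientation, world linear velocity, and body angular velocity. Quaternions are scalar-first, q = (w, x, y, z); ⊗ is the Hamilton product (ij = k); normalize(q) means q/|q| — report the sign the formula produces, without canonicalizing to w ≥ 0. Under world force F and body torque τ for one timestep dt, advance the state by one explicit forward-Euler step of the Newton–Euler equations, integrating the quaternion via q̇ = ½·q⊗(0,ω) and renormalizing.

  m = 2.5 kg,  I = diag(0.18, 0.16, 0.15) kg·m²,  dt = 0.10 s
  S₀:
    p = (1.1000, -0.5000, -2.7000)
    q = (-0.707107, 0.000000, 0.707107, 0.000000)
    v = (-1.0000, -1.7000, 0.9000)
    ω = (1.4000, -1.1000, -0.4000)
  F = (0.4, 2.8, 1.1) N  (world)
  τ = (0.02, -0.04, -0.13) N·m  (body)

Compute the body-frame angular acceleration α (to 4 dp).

α = (0.1356, -0.1450, -1.0720)

ω×(Iω) gyroscopic = (-0.0044, -0.0168, 0.0308)
angular accel α = (0.1356, -0.1450, -1.0720)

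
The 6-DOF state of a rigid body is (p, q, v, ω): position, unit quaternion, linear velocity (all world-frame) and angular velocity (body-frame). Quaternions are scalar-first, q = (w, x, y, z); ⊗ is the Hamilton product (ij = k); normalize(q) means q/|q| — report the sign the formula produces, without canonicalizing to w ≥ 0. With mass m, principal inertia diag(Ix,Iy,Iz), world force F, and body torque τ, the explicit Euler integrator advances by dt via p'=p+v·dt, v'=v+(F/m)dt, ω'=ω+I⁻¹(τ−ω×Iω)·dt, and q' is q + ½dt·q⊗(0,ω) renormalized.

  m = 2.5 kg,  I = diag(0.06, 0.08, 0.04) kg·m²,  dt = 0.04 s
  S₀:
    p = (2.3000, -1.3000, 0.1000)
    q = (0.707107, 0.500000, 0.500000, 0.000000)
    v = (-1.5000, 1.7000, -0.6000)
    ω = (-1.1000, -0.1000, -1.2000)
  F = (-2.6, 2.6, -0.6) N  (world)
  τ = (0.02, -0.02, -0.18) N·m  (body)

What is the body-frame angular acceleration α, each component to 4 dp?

α = (0.4133, -0.5800, -4.5550)

ω×(Iω) gyroscopic = (-0.0048, 0.0264, 0.0022)
α = I⁻¹(τ − ω×Iω) = (0.4133, -0.5800, -4.5550)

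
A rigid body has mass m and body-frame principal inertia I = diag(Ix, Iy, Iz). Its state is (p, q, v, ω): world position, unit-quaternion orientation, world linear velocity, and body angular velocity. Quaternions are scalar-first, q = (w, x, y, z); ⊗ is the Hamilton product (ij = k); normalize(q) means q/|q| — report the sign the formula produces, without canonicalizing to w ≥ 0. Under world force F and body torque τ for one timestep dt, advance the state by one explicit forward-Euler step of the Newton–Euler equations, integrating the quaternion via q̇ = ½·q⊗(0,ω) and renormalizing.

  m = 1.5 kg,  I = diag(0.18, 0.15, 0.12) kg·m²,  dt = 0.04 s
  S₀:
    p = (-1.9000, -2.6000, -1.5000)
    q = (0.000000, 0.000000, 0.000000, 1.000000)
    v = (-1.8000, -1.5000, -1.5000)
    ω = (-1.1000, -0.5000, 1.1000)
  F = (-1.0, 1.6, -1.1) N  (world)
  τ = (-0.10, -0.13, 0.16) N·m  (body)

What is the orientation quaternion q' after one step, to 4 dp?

q' = (-0.0220, 0.0100, -0.0220, 0.9995)

q⊗(0,ω) = (-1.1000000, 0.5000000, -1.1000000, 0.0000000)
q' = normalize(q + ½dt·q⊗(0,ω)) = (-0.0220, 0.0100, -0.0220, 0.9995)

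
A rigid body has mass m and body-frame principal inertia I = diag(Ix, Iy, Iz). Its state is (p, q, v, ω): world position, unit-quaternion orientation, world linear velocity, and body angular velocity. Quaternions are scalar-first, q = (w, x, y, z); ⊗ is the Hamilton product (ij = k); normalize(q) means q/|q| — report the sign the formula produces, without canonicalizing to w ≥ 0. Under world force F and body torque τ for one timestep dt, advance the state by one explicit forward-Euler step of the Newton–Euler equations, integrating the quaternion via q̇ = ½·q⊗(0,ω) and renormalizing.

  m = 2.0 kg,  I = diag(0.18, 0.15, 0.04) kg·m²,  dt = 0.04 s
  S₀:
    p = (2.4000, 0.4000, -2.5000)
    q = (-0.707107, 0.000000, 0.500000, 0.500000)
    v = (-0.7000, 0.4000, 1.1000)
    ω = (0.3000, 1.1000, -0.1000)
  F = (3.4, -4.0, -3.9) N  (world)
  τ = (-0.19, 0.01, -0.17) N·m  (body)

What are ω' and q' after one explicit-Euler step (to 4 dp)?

ω' = (0.2551, 1.1038, -0.2601)
q' = (-0.7169, -0.0162, 0.4873, 0.4983)

ω×(Iω) gyroscopic = (0.0121, -0.0042, -0.0099)
α = I⁻¹(τ − ω×Iω) = (-1.1228, 0.0947, -4.0025)
new body rate ω' = (0.2551, 1.1038, -0.2601)
2q̇ = q⊗(0,ω) = (-0.5000000, -0.8121321, -0.6278177, -0.0792893)
q' = normalize(q + ½dt·q⊗(0,ω)) = (-0.7169, -0.0162, 0.4873, 0.4983)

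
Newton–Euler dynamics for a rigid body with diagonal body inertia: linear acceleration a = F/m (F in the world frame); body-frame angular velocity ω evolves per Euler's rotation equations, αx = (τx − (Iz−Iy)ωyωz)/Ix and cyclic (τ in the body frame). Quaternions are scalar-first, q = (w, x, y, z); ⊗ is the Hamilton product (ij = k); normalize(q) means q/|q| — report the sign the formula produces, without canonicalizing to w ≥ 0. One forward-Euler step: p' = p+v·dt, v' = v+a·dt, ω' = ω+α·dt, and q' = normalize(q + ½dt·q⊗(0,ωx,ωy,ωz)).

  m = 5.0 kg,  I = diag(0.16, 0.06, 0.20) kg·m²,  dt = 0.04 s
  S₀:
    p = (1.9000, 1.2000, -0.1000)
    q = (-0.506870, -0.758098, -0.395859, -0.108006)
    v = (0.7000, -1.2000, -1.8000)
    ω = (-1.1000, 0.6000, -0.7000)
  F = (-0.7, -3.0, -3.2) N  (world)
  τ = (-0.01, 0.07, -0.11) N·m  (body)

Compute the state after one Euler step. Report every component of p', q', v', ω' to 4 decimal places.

(τ − ω×Iω)/I = (0.3050, 1.6800, -0.8800)
ω + α·dt = (-1.0878, 0.6672, -0.7352)
2q̇ = q⊗(0,ω) = (-0.6719966, 0.8994619, -0.7159840, -0.5354947)
q' = normalize(q + ½dt·q⊗(0,ω)) = (-0.5201, -0.7398, -0.4100, -0.1187)
p' = p + v·dt = (1.9280, 1.1520, -0.1720)
new velocity v' = (0.6944, -1.2240, -1.8256)

p' = (1.9280, 1.1520, -0.1720)
q' = (-0.5201, -0.7398, -0.4100, -0.1187)
v' = (0.6944, -1.2240, -1.8256)
ω' = (-1.0878, 0.6672, -0.7352)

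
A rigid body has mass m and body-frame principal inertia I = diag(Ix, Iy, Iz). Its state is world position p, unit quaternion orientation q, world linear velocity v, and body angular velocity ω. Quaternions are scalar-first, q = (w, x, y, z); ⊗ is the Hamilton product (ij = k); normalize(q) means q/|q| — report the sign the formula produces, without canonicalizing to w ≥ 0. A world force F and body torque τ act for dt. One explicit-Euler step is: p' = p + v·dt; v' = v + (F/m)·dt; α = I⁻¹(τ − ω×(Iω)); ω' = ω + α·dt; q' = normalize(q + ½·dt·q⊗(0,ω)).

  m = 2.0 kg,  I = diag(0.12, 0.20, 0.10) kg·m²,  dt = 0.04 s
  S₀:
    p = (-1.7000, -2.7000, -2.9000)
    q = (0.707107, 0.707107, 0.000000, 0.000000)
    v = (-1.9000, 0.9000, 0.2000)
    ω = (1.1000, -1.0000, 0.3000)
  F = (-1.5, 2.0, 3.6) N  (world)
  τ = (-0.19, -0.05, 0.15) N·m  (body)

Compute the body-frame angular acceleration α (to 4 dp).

α = (-1.8333, -0.2830, 2.3800)

precession coupling ω×(Iω) = (0.0300, 0.0066, -0.0880)
α = I⁻¹(τ − ω×Iω) = (-1.8333, -0.2830, 2.3800)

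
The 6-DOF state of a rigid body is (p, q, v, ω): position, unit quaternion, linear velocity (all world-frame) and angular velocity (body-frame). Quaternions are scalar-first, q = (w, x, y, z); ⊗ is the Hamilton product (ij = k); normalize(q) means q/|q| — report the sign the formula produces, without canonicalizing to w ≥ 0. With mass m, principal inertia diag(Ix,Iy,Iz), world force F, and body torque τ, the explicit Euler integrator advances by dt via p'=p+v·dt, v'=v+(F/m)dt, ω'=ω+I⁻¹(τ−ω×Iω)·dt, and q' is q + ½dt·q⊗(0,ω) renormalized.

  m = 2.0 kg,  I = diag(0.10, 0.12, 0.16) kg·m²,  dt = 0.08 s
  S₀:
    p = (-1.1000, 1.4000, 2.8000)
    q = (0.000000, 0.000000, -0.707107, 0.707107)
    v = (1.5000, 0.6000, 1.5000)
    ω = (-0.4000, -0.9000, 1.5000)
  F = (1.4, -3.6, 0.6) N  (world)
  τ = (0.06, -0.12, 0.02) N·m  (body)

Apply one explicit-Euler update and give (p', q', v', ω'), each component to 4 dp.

p' = (-0.9800, 1.4480, 2.9200)
q' = (-0.0677, -0.0169, -0.7166, 0.6940)
v' = (1.5560, 0.4560, 1.5240)
ω' = (-0.3088, -1.0040, 1.5064)

a = (0.7000, -1.8000, 0.3000)
p' = p + v·dt = (-0.9800, 1.4480, 2.9200)
v' = v + a·dt = (1.5560, 0.4560, 1.5240)
precession coupling ω×(Iω) = (-0.0540, 0.0360, 0.0072)
(τ − ω×Iω)/I = (1.1400, -1.3000, 0.0800)
new body rate ω' = (-0.3088, -1.0040, 1.5064)
Hamilton product q⊗(0,ω) = (-1.6970568, -0.4242642, -0.2828428, -0.2828428)
updated quaternion q' = (-0.0677, -0.0169, -0.7166, 0.6940)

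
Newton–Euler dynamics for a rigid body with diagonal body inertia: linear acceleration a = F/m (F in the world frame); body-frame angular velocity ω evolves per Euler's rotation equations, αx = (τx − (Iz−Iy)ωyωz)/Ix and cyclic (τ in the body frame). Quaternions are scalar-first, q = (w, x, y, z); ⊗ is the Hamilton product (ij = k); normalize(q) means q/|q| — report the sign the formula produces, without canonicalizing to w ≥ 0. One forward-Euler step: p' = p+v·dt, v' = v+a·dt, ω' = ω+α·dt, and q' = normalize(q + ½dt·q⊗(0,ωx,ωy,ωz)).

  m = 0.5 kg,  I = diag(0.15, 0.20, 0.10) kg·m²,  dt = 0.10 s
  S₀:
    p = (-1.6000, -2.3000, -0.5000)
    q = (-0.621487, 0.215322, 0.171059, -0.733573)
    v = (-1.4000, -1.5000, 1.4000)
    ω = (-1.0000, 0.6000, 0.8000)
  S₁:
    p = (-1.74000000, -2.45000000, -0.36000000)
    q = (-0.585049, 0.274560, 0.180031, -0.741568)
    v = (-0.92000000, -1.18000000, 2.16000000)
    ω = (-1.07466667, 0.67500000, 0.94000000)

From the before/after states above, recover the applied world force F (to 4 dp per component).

v₁ − v₀ = (0.48000000, 0.32000000, 0.76000000)
F = m·Δv/dt = (2.4000, 1.6000, 3.8000)

F = (2.4000, 1.6000, 3.8000)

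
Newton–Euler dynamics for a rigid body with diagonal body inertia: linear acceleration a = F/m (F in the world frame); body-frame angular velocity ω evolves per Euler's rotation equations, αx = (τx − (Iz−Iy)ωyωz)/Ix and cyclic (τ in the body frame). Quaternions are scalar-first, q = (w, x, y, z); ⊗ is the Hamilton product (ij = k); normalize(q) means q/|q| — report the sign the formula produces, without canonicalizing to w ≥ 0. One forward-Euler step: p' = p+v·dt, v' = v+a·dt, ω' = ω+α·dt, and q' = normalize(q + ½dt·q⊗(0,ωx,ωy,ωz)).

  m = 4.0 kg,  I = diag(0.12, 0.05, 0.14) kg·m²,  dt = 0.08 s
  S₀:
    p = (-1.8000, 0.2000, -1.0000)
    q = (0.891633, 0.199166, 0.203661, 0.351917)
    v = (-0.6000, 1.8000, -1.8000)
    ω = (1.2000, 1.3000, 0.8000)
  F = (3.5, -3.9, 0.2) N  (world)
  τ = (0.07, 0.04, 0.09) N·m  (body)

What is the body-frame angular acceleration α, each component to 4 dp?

α = (-0.1967, 1.1840, 1.4229)

gyro term ω×Iω = (0.0936, -0.0192, -0.1092)
α = I⁻¹(τ − ω×Iω) = (-0.1967, 1.1840, 1.4229)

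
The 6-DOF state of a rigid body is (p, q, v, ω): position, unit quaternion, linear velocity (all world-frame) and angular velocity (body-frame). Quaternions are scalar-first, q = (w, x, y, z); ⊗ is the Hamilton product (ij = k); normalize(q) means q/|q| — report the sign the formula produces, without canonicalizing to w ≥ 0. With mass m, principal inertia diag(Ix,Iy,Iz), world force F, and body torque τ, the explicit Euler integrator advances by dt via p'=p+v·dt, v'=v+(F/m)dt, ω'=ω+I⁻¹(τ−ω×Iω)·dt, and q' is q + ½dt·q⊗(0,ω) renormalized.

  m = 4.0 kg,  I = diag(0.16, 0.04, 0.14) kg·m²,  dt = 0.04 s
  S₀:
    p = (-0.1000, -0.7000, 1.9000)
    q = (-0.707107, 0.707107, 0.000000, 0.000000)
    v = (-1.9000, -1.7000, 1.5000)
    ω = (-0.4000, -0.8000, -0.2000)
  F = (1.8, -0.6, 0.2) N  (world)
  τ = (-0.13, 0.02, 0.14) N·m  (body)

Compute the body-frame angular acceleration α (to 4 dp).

gyro term ω×Iω = (0.0160, 0.0016, -0.0384)
(τ − ω×Iω)/I = (-0.9125, 0.4600, 1.2743)

α = (-0.9125, 0.4600, 1.2743)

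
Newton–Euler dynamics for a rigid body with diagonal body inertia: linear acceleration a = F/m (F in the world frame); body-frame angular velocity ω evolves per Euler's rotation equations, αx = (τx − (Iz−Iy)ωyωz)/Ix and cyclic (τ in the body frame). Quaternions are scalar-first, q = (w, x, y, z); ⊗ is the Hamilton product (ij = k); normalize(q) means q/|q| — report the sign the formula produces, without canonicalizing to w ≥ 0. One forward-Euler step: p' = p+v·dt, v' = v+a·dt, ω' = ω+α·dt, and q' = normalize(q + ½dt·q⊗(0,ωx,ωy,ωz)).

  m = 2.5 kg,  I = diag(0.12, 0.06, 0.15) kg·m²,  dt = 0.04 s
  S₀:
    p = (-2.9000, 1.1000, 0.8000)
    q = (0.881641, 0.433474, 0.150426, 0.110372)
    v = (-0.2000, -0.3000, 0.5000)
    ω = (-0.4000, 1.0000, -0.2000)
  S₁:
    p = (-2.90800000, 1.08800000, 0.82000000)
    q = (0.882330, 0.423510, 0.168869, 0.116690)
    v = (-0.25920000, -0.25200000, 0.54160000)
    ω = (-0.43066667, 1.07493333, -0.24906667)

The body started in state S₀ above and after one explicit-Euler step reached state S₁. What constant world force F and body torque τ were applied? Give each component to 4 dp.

F = (-3.7000, 3.0000, 2.6000)
τ = (-0.1100, 0.1100, -0.1600)

rate change Δω = (-0.03066667, 0.07493333, -0.04906667)
I·α + gyro = (-0.1100, 0.1100, -0.1600)
Δv = v₁−v₀ = (-0.05920000, 0.04800000, 0.04160000)
F = m·Δv/dt = (-3.7000, 3.0000, 2.6000)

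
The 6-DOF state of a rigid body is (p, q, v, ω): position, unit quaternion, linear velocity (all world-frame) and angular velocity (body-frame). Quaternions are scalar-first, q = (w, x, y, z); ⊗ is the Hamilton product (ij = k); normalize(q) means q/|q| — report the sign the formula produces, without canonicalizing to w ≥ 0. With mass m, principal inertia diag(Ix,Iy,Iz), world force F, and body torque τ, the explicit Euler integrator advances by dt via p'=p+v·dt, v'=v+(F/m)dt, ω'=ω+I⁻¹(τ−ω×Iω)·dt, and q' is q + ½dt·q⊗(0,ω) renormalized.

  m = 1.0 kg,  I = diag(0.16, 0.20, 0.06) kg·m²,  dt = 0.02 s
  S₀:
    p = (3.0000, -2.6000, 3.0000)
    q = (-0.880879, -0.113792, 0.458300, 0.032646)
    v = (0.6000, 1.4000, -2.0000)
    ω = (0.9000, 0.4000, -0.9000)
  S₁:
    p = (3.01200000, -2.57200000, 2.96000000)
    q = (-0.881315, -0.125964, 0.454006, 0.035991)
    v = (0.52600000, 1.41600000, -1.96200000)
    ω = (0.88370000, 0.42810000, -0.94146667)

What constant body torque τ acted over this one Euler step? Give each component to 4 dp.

τ = (-0.0800, 0.2000, -0.1100)

ω₁ − ω₀ = (-0.01630000, 0.02810000, -0.04146667)
ω₀×(Iω₀) = (0.0504, -0.0810, 0.0144)
τ = I·(Δω/dt) + ω₀×(Iω₀) = (-0.0800, 0.2000, -0.1100)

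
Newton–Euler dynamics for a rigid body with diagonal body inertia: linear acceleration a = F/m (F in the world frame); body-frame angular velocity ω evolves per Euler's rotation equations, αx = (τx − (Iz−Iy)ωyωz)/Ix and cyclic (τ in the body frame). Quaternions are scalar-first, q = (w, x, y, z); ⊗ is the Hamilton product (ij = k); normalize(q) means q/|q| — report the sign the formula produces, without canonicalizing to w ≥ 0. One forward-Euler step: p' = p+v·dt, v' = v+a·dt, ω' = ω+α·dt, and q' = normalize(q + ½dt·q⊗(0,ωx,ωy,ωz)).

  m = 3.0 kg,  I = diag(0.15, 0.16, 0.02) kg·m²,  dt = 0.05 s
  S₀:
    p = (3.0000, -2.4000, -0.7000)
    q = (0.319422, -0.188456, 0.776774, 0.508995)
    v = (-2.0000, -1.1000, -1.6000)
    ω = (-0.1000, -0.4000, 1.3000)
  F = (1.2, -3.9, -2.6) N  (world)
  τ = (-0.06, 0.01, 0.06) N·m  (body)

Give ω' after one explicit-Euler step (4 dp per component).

ω×(Iω) gyroscopic = (0.0728, -0.0169, 0.0004)
α = I⁻¹(τ − ω×Iω) = (-0.8853, 0.1681, 2.9800)
ω + α·dt = (-0.1443, -0.3916, 1.4490)

ω' = (-0.1443, -0.3916, 1.4490)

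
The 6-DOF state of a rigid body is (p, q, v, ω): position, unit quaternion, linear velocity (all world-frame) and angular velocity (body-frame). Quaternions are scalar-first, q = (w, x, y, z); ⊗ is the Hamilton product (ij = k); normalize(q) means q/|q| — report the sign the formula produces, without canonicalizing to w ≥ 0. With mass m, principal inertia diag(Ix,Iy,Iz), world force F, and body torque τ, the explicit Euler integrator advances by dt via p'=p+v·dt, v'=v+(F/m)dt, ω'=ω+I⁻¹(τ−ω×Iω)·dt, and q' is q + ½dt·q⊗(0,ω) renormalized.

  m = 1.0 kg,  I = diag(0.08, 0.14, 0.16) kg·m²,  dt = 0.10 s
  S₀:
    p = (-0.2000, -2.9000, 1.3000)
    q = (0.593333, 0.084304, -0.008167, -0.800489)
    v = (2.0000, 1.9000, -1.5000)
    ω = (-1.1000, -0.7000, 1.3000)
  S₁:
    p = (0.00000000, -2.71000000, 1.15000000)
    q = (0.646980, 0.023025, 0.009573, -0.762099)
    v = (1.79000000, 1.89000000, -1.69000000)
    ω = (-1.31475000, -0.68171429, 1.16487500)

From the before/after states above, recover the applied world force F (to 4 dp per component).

Δv = v₁−v₀ = (-0.21000000, -0.01000000, -0.19000000)
m·(v₁−v₀)/dt = (-2.1000, -0.1000, -1.9000)

F = (-2.1000, -0.1000, -1.9000)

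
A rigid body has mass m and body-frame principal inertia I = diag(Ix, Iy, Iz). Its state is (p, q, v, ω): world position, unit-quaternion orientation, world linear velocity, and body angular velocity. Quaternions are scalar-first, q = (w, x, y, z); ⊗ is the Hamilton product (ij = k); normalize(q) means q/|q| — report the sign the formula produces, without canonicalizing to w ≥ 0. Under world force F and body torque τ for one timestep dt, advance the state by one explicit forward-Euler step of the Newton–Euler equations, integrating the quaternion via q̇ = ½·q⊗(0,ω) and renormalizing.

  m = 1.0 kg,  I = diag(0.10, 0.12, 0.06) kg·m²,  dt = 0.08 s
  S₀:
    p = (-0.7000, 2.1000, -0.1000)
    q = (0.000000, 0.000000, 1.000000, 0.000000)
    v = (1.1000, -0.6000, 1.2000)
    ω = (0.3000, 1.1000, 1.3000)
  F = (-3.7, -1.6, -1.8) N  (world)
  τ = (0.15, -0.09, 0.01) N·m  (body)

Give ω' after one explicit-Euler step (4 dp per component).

ω' = (0.4886, 1.0296, 1.3045)

(τ − ω×Iω)/I = (2.3580, -0.8800, 0.0567)
new body rate ω' = (0.4886, 1.0296, 1.3045)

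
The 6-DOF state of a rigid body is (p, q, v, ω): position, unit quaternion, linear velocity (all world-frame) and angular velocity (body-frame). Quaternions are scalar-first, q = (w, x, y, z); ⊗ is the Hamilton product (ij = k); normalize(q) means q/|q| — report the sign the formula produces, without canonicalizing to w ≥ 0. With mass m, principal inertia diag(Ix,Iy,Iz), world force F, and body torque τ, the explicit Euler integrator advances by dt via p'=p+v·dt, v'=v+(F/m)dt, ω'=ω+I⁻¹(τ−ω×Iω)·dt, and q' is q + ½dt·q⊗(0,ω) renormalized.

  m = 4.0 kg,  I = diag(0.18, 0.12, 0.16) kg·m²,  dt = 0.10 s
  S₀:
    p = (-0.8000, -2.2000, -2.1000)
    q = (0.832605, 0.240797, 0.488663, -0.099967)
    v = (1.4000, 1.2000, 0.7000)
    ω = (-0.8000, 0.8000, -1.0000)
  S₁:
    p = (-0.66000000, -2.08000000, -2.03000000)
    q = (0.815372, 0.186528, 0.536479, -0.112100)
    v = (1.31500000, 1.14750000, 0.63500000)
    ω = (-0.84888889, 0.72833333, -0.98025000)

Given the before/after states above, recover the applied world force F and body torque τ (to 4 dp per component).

Δω = ω₁−ω₀ = (-0.04888889, -0.07166667, 0.01975000)
gyro term ω₀×Iω₀ = (-0.0320, 0.0160, 0.0384)
τ = I·(Δω/dt) + ω₀×(Iω₀) = (-0.1200, -0.0700, 0.0700)
v₁ − v₀ = (-0.08500000, -0.05250000, -0.06500000)
applied force F = (-3.4000, -2.1000, -2.6000)

F = (-3.4000, -2.1000, -2.6000)
τ = (-0.1200, -0.0700, 0.0700)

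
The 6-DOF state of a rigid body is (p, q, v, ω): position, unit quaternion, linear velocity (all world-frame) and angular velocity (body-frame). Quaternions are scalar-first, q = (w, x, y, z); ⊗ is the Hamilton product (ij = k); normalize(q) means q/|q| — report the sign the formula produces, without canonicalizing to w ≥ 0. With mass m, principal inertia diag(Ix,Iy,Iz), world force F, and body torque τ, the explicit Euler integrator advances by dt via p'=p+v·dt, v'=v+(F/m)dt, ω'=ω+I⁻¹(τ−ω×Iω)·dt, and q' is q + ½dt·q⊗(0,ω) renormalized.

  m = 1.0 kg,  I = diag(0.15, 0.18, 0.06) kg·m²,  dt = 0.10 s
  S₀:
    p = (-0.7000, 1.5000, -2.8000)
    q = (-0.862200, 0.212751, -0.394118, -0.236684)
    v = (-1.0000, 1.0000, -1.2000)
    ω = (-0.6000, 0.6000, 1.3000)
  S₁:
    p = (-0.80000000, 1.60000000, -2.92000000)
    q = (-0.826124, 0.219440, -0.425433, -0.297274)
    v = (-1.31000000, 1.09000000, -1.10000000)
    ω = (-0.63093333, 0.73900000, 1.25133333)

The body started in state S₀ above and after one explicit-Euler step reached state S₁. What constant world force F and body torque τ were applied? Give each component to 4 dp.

ω₁ − ω₀ = (-0.03093333, 0.13900000, -0.04866667)
ω₀×(Iω₀) = (-0.0936, -0.0702, -0.0108)
applied torque τ = (-0.1400, 0.1800, -0.0400)
velocity change Δv = (-0.31000000, 0.09000000, 0.10000000)
applied force F = (-3.1000, 0.9000, 1.0000)

F = (-3.1000, 0.9000, 1.0000)
τ = (-0.1400, 0.1800, -0.0400)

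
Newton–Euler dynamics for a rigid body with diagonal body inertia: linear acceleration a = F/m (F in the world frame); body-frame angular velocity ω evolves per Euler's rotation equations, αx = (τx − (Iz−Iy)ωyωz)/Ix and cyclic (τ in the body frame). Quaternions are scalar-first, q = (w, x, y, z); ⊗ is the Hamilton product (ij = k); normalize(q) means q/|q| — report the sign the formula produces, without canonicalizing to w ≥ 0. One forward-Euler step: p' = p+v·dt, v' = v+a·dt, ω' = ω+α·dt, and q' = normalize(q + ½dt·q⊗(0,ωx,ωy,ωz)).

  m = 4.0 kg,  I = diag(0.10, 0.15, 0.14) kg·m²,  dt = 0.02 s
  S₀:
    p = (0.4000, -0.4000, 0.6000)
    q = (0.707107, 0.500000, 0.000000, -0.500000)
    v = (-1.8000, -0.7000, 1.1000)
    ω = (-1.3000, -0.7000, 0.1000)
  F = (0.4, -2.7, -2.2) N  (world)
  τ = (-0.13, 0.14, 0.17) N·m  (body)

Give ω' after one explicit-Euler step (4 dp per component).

ω' = (-1.3261, -0.6820, 0.1178)

gyro term ω×Iω = (0.0007, 0.0052, 0.0455)
angular accel α = (-1.3070, 0.8987, 0.8893)
ω + α·dt = (-1.3261, -0.6820, 0.1178)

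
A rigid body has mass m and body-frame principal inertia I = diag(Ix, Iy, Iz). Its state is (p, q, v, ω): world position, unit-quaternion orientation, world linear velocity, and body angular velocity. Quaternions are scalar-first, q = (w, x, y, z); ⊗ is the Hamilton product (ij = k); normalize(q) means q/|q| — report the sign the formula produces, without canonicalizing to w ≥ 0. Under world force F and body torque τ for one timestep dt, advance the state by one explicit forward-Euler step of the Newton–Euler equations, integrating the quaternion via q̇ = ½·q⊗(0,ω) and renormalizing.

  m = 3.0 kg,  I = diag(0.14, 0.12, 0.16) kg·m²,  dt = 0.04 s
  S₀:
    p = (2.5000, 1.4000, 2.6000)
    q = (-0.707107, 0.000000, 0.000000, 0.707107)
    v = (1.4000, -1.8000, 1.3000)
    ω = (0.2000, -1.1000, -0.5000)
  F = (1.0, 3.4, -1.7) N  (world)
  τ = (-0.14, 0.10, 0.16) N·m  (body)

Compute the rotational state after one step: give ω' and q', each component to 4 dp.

angular accel α = (-1.1571, 0.8167, 0.9725)
new body rate ω' = (0.1537, -1.0673, -0.4611)
2q̇ = q⊗(0,ω) = (0.3535535, 0.6363963, 0.9192391, 0.3535535)
updated quaternion q' = (-0.6998, 0.0127, 0.0184, 0.7140)

ω' = (0.1537, -1.0673, -0.4611)
q' = (-0.6998, 0.0127, 0.0184, 0.7140)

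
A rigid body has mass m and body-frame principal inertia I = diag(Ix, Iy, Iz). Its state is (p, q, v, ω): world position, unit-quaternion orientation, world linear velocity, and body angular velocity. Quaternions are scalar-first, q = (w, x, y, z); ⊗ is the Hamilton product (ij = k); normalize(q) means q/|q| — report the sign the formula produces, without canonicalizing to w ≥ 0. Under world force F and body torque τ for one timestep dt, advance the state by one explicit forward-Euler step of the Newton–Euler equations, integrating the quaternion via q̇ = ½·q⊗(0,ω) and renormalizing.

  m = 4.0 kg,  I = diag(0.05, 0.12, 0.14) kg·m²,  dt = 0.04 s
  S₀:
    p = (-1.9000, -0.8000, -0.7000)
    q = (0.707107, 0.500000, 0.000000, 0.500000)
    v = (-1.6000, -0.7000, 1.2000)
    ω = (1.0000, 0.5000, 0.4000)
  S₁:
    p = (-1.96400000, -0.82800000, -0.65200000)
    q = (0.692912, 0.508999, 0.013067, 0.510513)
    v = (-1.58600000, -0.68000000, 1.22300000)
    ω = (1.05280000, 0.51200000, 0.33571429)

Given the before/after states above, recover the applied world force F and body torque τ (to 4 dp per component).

F = (1.4000, 2.0000, 2.3000)
τ = (0.0700, 0.0000, -0.1900)

v₁ − v₀ = (0.01400000, 0.02000000, 0.02300000)
m·(v₁−v₀)/dt = (1.4000, 2.0000, 2.3000)
Δω = ω₁−ω₀ = (0.05280000, 0.01200000, -0.06428571)
precession coupling = (0.0040, -0.0360, 0.0350)
applied torque τ = (0.0700, 0.0000, -0.1900)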